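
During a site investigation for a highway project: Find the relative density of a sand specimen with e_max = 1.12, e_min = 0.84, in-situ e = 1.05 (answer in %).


Using Dr = (e_max - e) / (e_max - e_min) * 100
e_max - e = 1.12 - 1.05 = 0.07
e_max - e_min = 1.12 - 0.84 = 0.28
Dr = 0.07 / 0.28 * 100
Dr = 25.0 %


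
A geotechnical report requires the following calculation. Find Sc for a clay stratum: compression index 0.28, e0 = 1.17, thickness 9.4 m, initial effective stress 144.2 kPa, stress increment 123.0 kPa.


Using Sc = Cc * H / (1 + e0) * log10((sigma0 + delta_sigma) / sigma0)
Stress ratio = (144.2 + 123.0) / 144.2 = 1.85298
log10(1.85298) = 0.267871
Cc * H / (1 + e0) = 0.28 * 9.4 / (1 + 1.17) = 1.2129
Sc = 1.2129 * 0.267871
Sc = 0.3249 m


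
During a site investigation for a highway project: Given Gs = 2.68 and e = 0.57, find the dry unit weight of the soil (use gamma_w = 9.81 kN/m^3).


Using gamma_d = Gs * gamma_w / (1 + e)
gamma_d = 2.68 * 9.81 / (1 + 0.57)
gamma_d = 2.68 * 9.81 / 1.57
gamma_d = 16.746 kN/m^3


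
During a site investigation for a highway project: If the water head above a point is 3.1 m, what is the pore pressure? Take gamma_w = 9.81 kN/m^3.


Using u = gamma_w * h_w
u = 9.81 * 3.1
u = 30.41 kPa


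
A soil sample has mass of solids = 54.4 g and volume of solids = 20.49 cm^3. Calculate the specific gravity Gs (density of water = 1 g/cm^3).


Using Gs = m_s / (V_s * rho_w)
Since rho_w = 1 g/cm^3:
Gs = 54.4 / 20.49
Gs = 2.655


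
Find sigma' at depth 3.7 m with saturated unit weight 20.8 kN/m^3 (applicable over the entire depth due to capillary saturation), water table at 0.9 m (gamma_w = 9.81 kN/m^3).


Total stress = gamma_sat * depth
sigma = 20.8 * 3.7 = 76.96 kPa
Pore water pressure u = gamma_w * (depth - d_wt)
u = 9.81 * (3.7 - 0.9) = 27.468 kPa
Effective stress = sigma - u
sigma' = 76.96 - 27.468 = 49.49 kPa


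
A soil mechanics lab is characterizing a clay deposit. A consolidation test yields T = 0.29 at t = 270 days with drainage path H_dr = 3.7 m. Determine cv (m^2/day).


Using cv = T * H_dr^2 / t
H_dr^2 = 3.7^2 = 13.69
cv = 0.29 * 13.69 / 270
cv = 0.0147 m^2/day


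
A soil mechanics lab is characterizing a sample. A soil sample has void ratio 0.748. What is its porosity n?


Using the relation n = e / (1 + e)
n = 0.748 / (1 + 0.748)
n = 0.748 / 1.748
n = 0.4279


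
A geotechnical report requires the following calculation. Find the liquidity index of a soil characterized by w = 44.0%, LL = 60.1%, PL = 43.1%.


First compute the plasticity index:
PI = LL - PL = 60.1 - 43.1 = 17.0
Then compute the liquidity index:
LI = (w - PL) / PI
LI = (44.0 - 43.1) / 17.0
LI = 0.053


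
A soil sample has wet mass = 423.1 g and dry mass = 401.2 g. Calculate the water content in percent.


Using w = (m_wet - m_dry) / m_dry * 100
m_wet - m_dry = 423.1 - 401.2 = 21.9 g
w = 21.9 / 401.2 * 100
w = 5.46 %


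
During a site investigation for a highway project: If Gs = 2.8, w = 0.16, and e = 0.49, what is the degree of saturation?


Using S = Gs * w / e
S = 2.8 * 0.16 / 0.49
S = 0.9143


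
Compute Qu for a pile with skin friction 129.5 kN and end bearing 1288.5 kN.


Using Qu = Qf + Qb
Qu = 129.5 + 1288.5
Qu = 1418.0 kN


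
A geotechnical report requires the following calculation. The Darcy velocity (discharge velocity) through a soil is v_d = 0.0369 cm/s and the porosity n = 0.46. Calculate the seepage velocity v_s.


Result: 0.08022 cm/s

Derivation:
Using v_s = v_d / n
v_s = 0.0369 / 0.46
v_s = 0.08022 cm/s


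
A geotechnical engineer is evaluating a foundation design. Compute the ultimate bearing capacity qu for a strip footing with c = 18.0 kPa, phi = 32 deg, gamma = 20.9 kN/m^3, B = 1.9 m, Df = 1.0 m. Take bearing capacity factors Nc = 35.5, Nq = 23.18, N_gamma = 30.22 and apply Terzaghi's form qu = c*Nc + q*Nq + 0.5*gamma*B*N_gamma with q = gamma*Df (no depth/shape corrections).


Compute qu = c*Nc + gamma*Df*Nq + 0.5*gamma*B*N_gamma
Term 1: 18.0 * 35.5 = 639.0
Term 2: 20.9 * 1.0 * 23.18 = 484.462
Term 3: 0.5 * 20.9 * 1.9 * 30.22 = 600.0181
qu = 639.0 + 484.462 + 600.0181
qu = 1723.48 kPa


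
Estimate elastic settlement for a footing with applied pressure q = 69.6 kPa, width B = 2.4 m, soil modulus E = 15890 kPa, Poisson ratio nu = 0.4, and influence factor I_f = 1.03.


Using Se = q * B * (1 - nu^2) * I_f / E
1 - nu^2 = 1 - 0.4^2 = 0.84
Se = 69.6 * 2.4 * 0.84 * 1.03 / 15890
Se = 0.009095 m
Convert to mm: Se = 0.009095 * 1000 = 9.095 mm


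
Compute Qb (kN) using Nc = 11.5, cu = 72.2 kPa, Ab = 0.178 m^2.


Using Qb = Nc * cu * Ab
Qb = 11.5 * 72.2 * 0.178
Qb = 147.79 kN


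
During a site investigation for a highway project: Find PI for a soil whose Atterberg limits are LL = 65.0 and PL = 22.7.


Using PI = LL - PL
PI = 65.0 - 22.7
PI = 42.3


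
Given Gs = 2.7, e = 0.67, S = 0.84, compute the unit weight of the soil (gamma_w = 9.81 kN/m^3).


Using gamma = gamma_w * (Gs + S*e) / (1 + e)
Numerator: Gs + S*e = 2.7 + 0.84*0.67 = 3.2628
Denominator: 1 + e = 1 + 0.67 = 1.67
gamma = 9.81 * 3.2628 / 1.67
gamma = 19.167 kN/m^3


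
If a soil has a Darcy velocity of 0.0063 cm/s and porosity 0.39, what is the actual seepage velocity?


Using v_s = v_d / n
v_s = 0.0063 / 0.39
v_s = 0.01615 cm/s


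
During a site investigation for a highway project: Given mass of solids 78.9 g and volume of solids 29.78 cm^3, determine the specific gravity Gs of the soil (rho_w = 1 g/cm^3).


Using Gs = m_s / (V_s * rho_w)
Since rho_w = 1 g/cm^3:
Gs = 78.9 / 29.78
Gs = 2.649


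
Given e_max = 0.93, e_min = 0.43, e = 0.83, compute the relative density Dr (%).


Using Dr = (e_max - e) / (e_max - e_min) * 100
e_max - e = 0.93 - 0.83 = 0.1
e_max - e_min = 0.93 - 0.43 = 0.5
Dr = 0.1 / 0.5 * 100
Dr = 20.0 %


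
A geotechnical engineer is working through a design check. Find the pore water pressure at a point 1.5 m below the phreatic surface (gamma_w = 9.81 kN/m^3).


Result: 14.71 kPa

Derivation:
Using u = gamma_w * h_w
u = 9.81 * 1.5
u = 14.71 kPa


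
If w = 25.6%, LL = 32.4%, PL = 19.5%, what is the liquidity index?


First compute the plasticity index:
PI = LL - PL = 32.4 - 19.5 = 12.9
Then compute the liquidity index:
LI = (w - PL) / PI
LI = (25.6 - 19.5) / 12.9
LI = 0.473


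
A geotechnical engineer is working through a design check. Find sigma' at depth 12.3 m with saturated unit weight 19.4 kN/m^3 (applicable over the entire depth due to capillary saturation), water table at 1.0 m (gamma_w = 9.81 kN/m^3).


Result: 127.77 kPa

Derivation:
Total stress = gamma_sat * depth
sigma = 19.4 * 12.3 = 238.62 kPa
Pore water pressure u = gamma_w * (depth - d_wt)
u = 9.81 * (12.3 - 1.0) = 110.853 kPa
Effective stress = sigma - u
sigma' = 238.62 - 110.853 = 127.77 kPa


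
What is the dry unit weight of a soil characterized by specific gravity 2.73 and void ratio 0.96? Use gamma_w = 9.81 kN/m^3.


Using gamma_d = Gs * gamma_w / (1 + e)
gamma_d = 2.73 * 9.81 / (1 + 0.96)
gamma_d = 2.73 * 9.81 / 1.96
gamma_d = 13.664 kN/m^3


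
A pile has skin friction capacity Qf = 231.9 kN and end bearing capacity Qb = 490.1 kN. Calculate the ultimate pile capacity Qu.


Using Qu = Qf + Qb
Qu = 231.9 + 490.1
Qu = 722.0 kN


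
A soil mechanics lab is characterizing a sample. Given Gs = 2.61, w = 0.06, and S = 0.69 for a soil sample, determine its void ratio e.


Using the relation e = Gs * w / S
e = 2.61 * 0.06 / 0.69
e = 0.227


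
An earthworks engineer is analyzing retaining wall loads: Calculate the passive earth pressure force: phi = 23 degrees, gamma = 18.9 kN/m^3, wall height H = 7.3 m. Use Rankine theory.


Compute passive earth pressure coefficient:
Kp = tan^2(45 + phi/2) = tan^2(56.5) = 2.282623
Compute passive force:
Pp = 0.5 * Kp * gamma * H^2
Pp = 0.5 * 2.282623 * 18.9 * 7.3^2
Pp = 1149.51 kN/m


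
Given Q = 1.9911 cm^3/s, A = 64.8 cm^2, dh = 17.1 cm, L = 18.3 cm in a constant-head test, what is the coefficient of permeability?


Compute hydraulic gradient:
i = dh / L = 17.1 / 18.3 = 0.934426
Then apply Darcy's law:
k = Q / (A * i)
k = 1.9911 / (64.8 * 0.934426)
k = 1.9911 / 60.5508
k = 0.032883 cm/s


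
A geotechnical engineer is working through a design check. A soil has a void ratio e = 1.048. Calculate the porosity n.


Using the relation n = e / (1 + e)
n = 1.048 / (1 + 1.048)
n = 1.048 / 2.048
n = 0.5117


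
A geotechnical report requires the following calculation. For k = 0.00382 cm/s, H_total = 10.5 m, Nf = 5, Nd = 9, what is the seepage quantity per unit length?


Result: 0.0002228 m^3/s per m

Derivation:
Convert k to m/s for unit consistency with H:
k = 0.00382 cm/s = 0.00382 / 100 m/s = 3.82e-05 m/s
Using q = k * H * Nf / Nd
Nf / Nd = 5 / 9 = 0.5556
q = 3.82e-05 * 10.5 * 0.5556
q = 0.0002228 m^3/s per m


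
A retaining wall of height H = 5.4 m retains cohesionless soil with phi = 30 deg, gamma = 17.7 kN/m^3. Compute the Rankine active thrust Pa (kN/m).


Result: 86.02 kN/m

Derivation:
Compute active earth pressure coefficient:
Ka = tan^2(45 - phi/2) = tan^2(30.0) = 0.333333
Compute active force:
Pa = 0.5 * Ka * gamma * H^2
Pa = 0.5 * 0.333333 * 17.7 * 5.4^2
Pa = 86.02 kN/m


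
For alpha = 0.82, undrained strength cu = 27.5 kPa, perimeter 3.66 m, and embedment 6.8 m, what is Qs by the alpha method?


Result: 561.22 kN

Derivation:
Using Qs = alpha * cu * perimeter * L
Qs = 0.82 * 27.5 * 3.66 * 6.8
Qs = 561.22 kN


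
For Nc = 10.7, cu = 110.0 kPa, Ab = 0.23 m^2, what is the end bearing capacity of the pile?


Result: 270.71 kN

Derivation:
Using Qb = Nc * cu * Ab
Qb = 10.7 * 110.0 * 0.23
Qb = 270.71 kN


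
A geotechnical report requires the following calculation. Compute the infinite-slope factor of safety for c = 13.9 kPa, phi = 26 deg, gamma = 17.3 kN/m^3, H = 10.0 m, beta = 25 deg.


Using Fs = c / (gamma*H*sin(beta)*cos(beta)) + tan(phi)/tan(beta)
Cohesion contribution = 13.9 / (17.3*10.0*sin(25)*cos(25))
Cohesion contribution = 0.209771
Friction contribution = tan(26)/tan(25) = 1.04595
Fs = 0.209771 + 1.04595
Fs = 1.256


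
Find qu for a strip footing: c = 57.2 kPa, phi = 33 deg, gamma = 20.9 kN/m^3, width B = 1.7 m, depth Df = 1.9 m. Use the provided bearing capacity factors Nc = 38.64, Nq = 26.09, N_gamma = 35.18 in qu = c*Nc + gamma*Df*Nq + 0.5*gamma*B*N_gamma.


Compute qu = c*Nc + gamma*Df*Nq + 0.5*gamma*B*N_gamma
Term 1: 57.2 * 38.64 = 2210.208
Term 2: 20.9 * 1.9 * 26.09 = 1036.0339
Term 3: 0.5 * 20.9 * 1.7 * 35.18 = 624.9727
qu = 2210.208 + 1036.0339 + 624.9727
qu = 3871.21 kPa


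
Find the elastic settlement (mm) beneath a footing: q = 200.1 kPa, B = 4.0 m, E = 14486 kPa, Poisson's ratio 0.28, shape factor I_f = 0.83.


Using Se = q * B * (1 - nu^2) * I_f / E
1 - nu^2 = 1 - 0.28^2 = 0.9216
Se = 200.1 * 4.0 * 0.9216 * 0.83 / 14486
Se = 0.042265 m
Convert to mm: Se = 0.042265 * 1000 = 42.265 mm


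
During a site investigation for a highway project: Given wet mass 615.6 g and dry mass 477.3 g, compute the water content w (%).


Using w = (m_wet - m_dry) / m_dry * 100
m_wet - m_dry = 615.6 - 477.3 = 138.3 g
w = 138.3 / 477.3 * 100
w = 28.98 %


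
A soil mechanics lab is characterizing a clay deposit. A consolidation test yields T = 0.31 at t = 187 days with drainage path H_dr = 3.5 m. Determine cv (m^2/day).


Using cv = T * H_dr^2 / t
H_dr^2 = 3.5^2 = 12.25
cv = 0.31 * 12.25 / 187
cv = 0.02031 m^2/day


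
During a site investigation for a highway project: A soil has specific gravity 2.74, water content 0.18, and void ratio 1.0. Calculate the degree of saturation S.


Result: 0.4932

Derivation:
Using S = Gs * w / e
S = 2.74 * 0.18 / 1.0
S = 0.4932


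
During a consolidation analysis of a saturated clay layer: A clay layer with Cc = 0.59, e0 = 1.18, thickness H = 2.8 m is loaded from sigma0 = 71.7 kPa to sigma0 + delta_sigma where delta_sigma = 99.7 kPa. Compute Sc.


Using Sc = Cc * H / (1 + e0) * log10((sigma0 + delta_sigma) / sigma0)
Stress ratio = (71.7 + 99.7) / 71.7 = 2.39052
log10(2.39052) = 0.378492
Cc * H / (1 + e0) = 0.59 * 2.8 / (1 + 1.18) = 0.757798
Sc = 0.757798 * 0.378492
Sc = 0.2868 m


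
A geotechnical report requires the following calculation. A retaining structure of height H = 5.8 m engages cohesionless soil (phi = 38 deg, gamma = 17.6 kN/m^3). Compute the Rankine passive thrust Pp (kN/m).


Result: 1244.44 kN/m

Derivation:
Compute passive earth pressure coefficient:
Kp = tan^2(45 + phi/2) = tan^2(64.0) = 4.203746
Compute passive force:
Pp = 0.5 * Kp * gamma * H^2
Pp = 0.5 * 4.203746 * 17.6 * 5.8^2
Pp = 1244.44 kN/m


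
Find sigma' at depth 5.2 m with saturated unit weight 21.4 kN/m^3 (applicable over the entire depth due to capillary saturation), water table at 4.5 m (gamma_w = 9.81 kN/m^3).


Result: 104.41 kPa

Derivation:
Total stress = gamma_sat * depth
sigma = 21.4 * 5.2 = 111.28 kPa
Pore water pressure u = gamma_w * (depth - d_wt)
u = 9.81 * (5.2 - 4.5) = 6.867 kPa
Effective stress = sigma - u
sigma' = 111.28 - 6.867 = 104.41 kPa


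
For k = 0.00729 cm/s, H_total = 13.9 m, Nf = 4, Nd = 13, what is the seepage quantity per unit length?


Convert k to m/s for unit consistency with H:
k = 0.00729 cm/s = 0.00729 / 100 m/s = 7.29e-05 m/s
Using q = k * H * Nf / Nd
Nf / Nd = 4 / 13 = 0.3077
q = 7.29e-05 * 13.9 * 0.3077
q = 0.0003118 m^3/s per m


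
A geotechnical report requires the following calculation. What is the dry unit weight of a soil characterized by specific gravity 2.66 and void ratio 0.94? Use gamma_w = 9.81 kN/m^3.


Result: 13.451 kN/m^3

Derivation:
Using gamma_d = Gs * gamma_w / (1 + e)
gamma_d = 2.66 * 9.81 / (1 + 0.94)
gamma_d = 2.66 * 9.81 / 1.94
gamma_d = 13.451 kN/m^3


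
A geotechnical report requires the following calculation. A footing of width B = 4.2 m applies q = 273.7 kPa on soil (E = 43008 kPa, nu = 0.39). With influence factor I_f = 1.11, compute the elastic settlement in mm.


Using Se = q * B * (1 - nu^2) * I_f / E
1 - nu^2 = 1 - 0.39^2 = 0.8479
Se = 273.7 * 4.2 * 0.8479 * 1.11 / 43008
Se = 0.025156 m
Convert to mm: Se = 0.025156 * 1000 = 25.156 mm


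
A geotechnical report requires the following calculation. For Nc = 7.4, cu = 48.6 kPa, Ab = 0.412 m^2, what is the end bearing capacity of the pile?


Using Qb = Nc * cu * Ab
Qb = 7.4 * 48.6 * 0.412
Qb = 148.17 kN


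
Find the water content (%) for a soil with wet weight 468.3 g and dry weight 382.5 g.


Using w = (m_wet - m_dry) / m_dry * 100
m_wet - m_dry = 468.3 - 382.5 = 85.8 g
w = 85.8 / 382.5 * 100
w = 22.43 %


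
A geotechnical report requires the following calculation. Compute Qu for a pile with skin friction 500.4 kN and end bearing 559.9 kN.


Using Qu = Qf + Qb
Qu = 500.4 + 559.9
Qu = 1060.3 kN


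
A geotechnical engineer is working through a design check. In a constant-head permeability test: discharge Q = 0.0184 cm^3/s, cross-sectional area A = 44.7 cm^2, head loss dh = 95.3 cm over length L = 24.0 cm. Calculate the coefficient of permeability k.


Result: 0.000104 cm/s

Derivation:
Compute hydraulic gradient:
i = dh / L = 95.3 / 24.0 = 3.97083
Then apply Darcy's law:
k = Q / (A * i)
k = 0.0184 / (44.7 * 3.97083)
k = 0.0184 / 177.496
k = 0.000104 cm/s


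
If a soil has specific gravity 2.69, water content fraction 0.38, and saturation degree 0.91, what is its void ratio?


Using the relation e = Gs * w / S
e = 2.69 * 0.38 / 0.91
e = 1.1233


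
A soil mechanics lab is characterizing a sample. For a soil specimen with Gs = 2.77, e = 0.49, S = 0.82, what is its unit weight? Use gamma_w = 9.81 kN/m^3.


Result: 20.883 kN/m^3

Derivation:
Using gamma = gamma_w * (Gs + S*e) / (1 + e)
Numerator: Gs + S*e = 2.77 + 0.82*0.49 = 3.1718
Denominator: 1 + e = 1 + 0.49 = 1.49
gamma = 9.81 * 3.1718 / 1.49
gamma = 20.883 kN/m^3


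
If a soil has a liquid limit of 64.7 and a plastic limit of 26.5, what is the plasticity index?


Using PI = LL - PL
PI = 64.7 - 26.5
PI = 38.2


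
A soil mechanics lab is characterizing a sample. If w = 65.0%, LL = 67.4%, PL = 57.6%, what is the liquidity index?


Result: 0.755

Derivation:
First compute the plasticity index:
PI = LL - PL = 67.4 - 57.6 = 9.8
Then compute the liquidity index:
LI = (w - PL) / PI
LI = (65.0 - 57.6) / 9.8
LI = 0.755


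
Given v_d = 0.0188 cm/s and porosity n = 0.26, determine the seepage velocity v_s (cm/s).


Using v_s = v_d / n
v_s = 0.0188 / 0.26
v_s = 0.07231 cm/s


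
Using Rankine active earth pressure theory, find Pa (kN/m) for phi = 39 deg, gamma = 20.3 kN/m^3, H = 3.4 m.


Result: 26.69 kN/m

Derivation:
Compute active earth pressure coefficient:
Ka = tan^2(45 - phi/2) = tan^2(25.5) = 0.227506
Compute active force:
Pa = 0.5 * Ka * gamma * H^2
Pa = 0.5 * 0.227506 * 20.3 * 3.4^2
Pa = 26.69 kN/m


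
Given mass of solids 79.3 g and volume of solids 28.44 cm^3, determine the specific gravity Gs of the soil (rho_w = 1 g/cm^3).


Using Gs = m_s / (V_s * rho_w)
Since rho_w = 1 g/cm^3:
Gs = 79.3 / 28.44
Gs = 2.788


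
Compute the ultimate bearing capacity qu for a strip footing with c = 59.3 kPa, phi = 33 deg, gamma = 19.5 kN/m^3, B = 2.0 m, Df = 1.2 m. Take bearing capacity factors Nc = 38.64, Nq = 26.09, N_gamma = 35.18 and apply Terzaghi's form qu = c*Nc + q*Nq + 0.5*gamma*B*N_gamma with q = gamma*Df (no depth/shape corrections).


Compute qu = c*Nc + gamma*Df*Nq + 0.5*gamma*B*N_gamma
Term 1: 59.3 * 38.64 = 2291.352
Term 2: 19.5 * 1.2 * 26.09 = 610.506
Term 3: 0.5 * 19.5 * 2.0 * 35.18 = 686.01
qu = 2291.352 + 610.506 + 686.01
qu = 3587.87 kPa


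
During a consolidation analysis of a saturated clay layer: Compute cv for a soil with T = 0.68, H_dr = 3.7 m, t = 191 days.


Using cv = T * H_dr^2 / t
H_dr^2 = 3.7^2 = 13.69
cv = 0.68 * 13.69 / 191
cv = 0.04874 m^2/day


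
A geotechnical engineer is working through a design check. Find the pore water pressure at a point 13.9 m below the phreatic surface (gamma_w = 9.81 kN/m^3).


Using u = gamma_w * h_w
u = 9.81 * 13.9
u = 136.36 kPa


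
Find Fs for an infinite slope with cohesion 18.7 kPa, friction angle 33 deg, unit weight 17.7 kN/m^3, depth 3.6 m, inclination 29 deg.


Using Fs = c / (gamma*H*sin(beta)*cos(beta)) + tan(phi)/tan(beta)
Cohesion contribution = 18.7 / (17.7*3.6*sin(29)*cos(29))
Cohesion contribution = 0.69211
Friction contribution = tan(33)/tan(29) = 1.17156
Fs = 0.69211 + 1.17156
Fs = 1.864


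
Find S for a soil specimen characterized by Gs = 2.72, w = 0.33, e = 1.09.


Using S = Gs * w / e
S = 2.72 * 0.33 / 1.09
S = 0.8235


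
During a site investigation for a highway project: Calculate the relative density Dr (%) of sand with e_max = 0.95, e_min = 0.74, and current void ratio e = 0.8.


Using Dr = (e_max - e) / (e_max - e_min) * 100
e_max - e = 0.95 - 0.8 = 0.15
e_max - e_min = 0.95 - 0.74 = 0.21
Dr = 0.15 / 0.21 * 100
Dr = 71.43 %


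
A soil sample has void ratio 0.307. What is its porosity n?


Using the relation n = e / (1 + e)
n = 0.307 / (1 + 0.307)
n = 0.307 / 1.307
n = 0.2349


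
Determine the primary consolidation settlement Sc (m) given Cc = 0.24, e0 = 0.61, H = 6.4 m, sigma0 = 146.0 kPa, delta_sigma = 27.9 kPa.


Using Sc = Cc * H / (1 + e0) * log10((sigma0 + delta_sigma) / sigma0)
Stress ratio = (146.0 + 27.9) / 146.0 = 1.1911
log10(1.1911) = 0.0759467
Cc * H / (1 + e0) = 0.24 * 6.4 / (1 + 0.61) = 0.954037
Sc = 0.954037 * 0.0759467
Sc = 0.0725 m


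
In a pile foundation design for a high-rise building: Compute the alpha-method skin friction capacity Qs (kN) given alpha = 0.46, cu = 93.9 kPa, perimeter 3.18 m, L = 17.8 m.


Result: 2444.95 kN

Derivation:
Using Qs = alpha * cu * perimeter * L
Qs = 0.46 * 93.9 * 3.18 * 17.8
Qs = 2444.95 kN


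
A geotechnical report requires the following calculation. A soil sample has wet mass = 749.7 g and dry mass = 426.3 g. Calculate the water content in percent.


Using w = (m_wet - m_dry) / m_dry * 100
m_wet - m_dry = 749.7 - 426.3 = 323.4 g
w = 323.4 / 426.3 * 100
w = 75.86 %


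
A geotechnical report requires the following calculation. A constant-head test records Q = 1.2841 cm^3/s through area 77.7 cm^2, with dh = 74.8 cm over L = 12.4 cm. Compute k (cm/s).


Result: 0.00274 cm/s

Derivation:
Compute hydraulic gradient:
i = dh / L = 74.8 / 12.4 = 6.03226
Then apply Darcy's law:
k = Q / (A * i)
k = 1.2841 / (77.7 * 6.03226)
k = 1.2841 / 468.706
k = 0.00274 cm/s


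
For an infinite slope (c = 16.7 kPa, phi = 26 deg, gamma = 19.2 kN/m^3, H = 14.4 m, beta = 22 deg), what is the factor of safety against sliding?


Result: 1.381

Derivation:
Using Fs = c / (gamma*H*sin(beta)*cos(beta)) + tan(phi)/tan(beta)
Cohesion contribution = 16.7 / (19.2*14.4*sin(22)*cos(22))
Cohesion contribution = 0.173905
Friction contribution = tan(26)/tan(22) = 1.20718
Fs = 0.173905 + 1.20718
Fs = 1.381


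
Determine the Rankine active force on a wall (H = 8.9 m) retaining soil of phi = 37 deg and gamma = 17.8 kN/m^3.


Compute active earth pressure coefficient:
Ka = tan^2(45 - phi/2) = tan^2(26.5) = 0.248584
Compute active force:
Pa = 0.5 * Ka * gamma * H^2
Pa = 0.5 * 0.248584 * 17.8 * 8.9^2
Pa = 175.24 kN/m


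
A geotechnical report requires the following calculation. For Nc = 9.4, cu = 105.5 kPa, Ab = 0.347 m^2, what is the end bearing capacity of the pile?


Result: 344.12 kN

Derivation:
Using Qb = Nc * cu * Ab
Qb = 9.4 * 105.5 * 0.347
Qb = 344.12 kN


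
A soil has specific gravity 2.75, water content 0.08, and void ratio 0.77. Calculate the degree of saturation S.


Result: 0.2857

Derivation:
Using S = Gs * w / e
S = 2.75 * 0.08 / 0.77
S = 0.2857


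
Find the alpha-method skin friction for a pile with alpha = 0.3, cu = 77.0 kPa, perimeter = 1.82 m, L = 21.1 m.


Using Qs = alpha * cu * perimeter * L
Qs = 0.3 * 77.0 * 1.82 * 21.1
Qs = 887.09 kN


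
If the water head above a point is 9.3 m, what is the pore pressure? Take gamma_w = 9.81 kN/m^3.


Using u = gamma_w * h_w
u = 9.81 * 9.3
u = 91.23 kPa


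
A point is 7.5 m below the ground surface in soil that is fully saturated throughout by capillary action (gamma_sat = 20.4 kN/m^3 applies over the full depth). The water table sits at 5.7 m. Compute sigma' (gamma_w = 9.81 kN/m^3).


Total stress = gamma_sat * depth
sigma = 20.4 * 7.5 = 153.0 kPa
Pore water pressure u = gamma_w * (depth - d_wt)
u = 9.81 * (7.5 - 5.7) = 17.658 kPa
Effective stress = sigma - u
sigma' = 153.0 - 17.658 = 135.34 kPa


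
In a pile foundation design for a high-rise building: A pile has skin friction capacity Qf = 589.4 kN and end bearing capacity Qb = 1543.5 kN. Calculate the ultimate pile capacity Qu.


Result: 2132.9 kN

Derivation:
Using Qu = Qf + Qb
Qu = 589.4 + 1543.5
Qu = 2132.9 kN


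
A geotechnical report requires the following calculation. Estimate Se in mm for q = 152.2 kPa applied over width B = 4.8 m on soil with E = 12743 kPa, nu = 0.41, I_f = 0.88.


Result: 41.97 mm

Derivation:
Using Se = q * B * (1 - nu^2) * I_f / E
1 - nu^2 = 1 - 0.41^2 = 0.8319
Se = 152.2 * 4.8 * 0.8319 * 0.88 / 12743
Se = 0.041970 m
Convert to mm: Se = 0.041970 * 1000 = 41.97 mm


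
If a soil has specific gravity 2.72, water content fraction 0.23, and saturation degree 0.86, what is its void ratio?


Using the relation e = Gs * w / S
e = 2.72 * 0.23 / 0.86
e = 0.7274


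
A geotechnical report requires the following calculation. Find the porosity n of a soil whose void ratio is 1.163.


Using the relation n = e / (1 + e)
n = 1.163 / (1 + 1.163)
n = 1.163 / 2.163
n = 0.5377


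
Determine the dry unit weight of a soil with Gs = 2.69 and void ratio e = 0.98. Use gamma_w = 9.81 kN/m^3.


Using gamma_d = Gs * gamma_w / (1 + e)
gamma_d = 2.69 * 9.81 / (1 + 0.98)
gamma_d = 2.69 * 9.81 / 1.98
gamma_d = 13.328 kN/m^3


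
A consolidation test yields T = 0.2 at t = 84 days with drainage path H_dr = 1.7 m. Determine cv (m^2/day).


Using cv = T * H_dr^2 / t
H_dr^2 = 1.7^2 = 2.89
cv = 0.2 * 2.89 / 84
cv = 0.00688 m^2/day


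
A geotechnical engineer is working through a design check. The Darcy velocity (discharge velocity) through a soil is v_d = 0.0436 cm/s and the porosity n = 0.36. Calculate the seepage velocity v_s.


Using v_s = v_d / n
v_s = 0.0436 / 0.36
v_s = 0.12111 cm/s


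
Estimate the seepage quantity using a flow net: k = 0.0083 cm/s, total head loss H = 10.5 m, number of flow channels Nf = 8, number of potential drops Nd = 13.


Convert k to m/s for unit consistency with H:
k = 0.0083 cm/s = 0.0083 / 100 m/s = 8.3e-05 m/s
Using q = k * H * Nf / Nd
Nf / Nd = 8 / 13 = 0.6154
q = 8.3e-05 * 10.5 * 0.6154
q = 0.0005363 m^3/s per m


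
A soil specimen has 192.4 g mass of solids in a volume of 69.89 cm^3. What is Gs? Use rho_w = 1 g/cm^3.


Using Gs = m_s / (V_s * rho_w)
Since rho_w = 1 g/cm^3:
Gs = 192.4 / 69.89
Gs = 2.753


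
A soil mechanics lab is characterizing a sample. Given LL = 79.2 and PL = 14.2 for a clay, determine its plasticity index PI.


Result: 65.0

Derivation:
Using PI = LL - PL
PI = 79.2 - 14.2
PI = 65.0


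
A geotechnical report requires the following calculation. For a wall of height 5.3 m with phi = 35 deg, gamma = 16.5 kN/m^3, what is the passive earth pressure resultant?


Result: 855.17 kN/m

Derivation:
Compute passive earth pressure coefficient:
Kp = tan^2(45 + phi/2) = tan^2(62.5) = 3.690172
Compute passive force:
Pp = 0.5 * Kp * gamma * H^2
Pp = 0.5 * 3.690172 * 16.5 * 5.3^2
Pp = 855.17 kN/m


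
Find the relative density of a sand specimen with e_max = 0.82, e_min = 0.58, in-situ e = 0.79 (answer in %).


Result: 12.5 %

Derivation:
Using Dr = (e_max - e) / (e_max - e_min) * 100
e_max - e = 0.82 - 0.79 = 0.03
e_max - e_min = 0.82 - 0.58 = 0.24
Dr = 0.03 / 0.24 * 100
Dr = 12.5 %


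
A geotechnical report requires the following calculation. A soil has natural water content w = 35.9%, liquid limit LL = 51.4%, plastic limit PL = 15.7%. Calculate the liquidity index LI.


First compute the plasticity index:
PI = LL - PL = 51.4 - 15.7 = 35.7
Then compute the liquidity index:
LI = (w - PL) / PI
LI = (35.9 - 15.7) / 35.7
LI = 0.566


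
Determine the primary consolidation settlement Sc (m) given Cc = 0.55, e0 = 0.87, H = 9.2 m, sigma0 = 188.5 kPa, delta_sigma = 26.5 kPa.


Result: 0.1546 m

Derivation:
Using Sc = Cc * H / (1 + e0) * log10((sigma0 + delta_sigma) / sigma0)
Stress ratio = (188.5 + 26.5) / 188.5 = 1.14058
log10(1.14058) = 0.0571271
Cc * H / (1 + e0) = 0.55 * 9.2 / (1 + 0.87) = 2.70588
Sc = 2.70588 * 0.0571271
Sc = 0.1546 m


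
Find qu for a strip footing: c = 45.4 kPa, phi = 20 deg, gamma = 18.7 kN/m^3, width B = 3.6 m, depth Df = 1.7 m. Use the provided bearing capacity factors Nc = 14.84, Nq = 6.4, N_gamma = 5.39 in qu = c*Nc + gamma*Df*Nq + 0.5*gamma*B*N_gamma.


Compute qu = c*Nc + gamma*Df*Nq + 0.5*gamma*B*N_gamma
Term 1: 45.4 * 14.84 = 673.736
Term 2: 18.7 * 1.7 * 6.4 = 203.456
Term 3: 0.5 * 18.7 * 3.6 * 5.39 = 181.4274
qu = 673.736 + 203.456 + 181.4274
qu = 1058.62 kPa


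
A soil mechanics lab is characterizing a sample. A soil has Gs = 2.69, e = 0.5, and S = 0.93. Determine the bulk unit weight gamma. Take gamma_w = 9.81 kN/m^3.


Using gamma = gamma_w * (Gs + S*e) / (1 + e)
Numerator: Gs + S*e = 2.69 + 0.93*0.5 = 3.155
Denominator: 1 + e = 1 + 0.5 = 1.5
gamma = 9.81 * 3.155 / 1.5
gamma = 20.634 kN/m^3


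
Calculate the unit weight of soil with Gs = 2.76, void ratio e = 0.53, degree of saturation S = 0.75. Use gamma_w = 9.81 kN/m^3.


Result: 20.245 kN/m^3

Derivation:
Using gamma = gamma_w * (Gs + S*e) / (1 + e)
Numerator: Gs + S*e = 2.76 + 0.75*0.53 = 3.1575
Denominator: 1 + e = 1 + 0.53 = 1.53
gamma = 9.81 * 3.1575 / 1.53
gamma = 20.245 kN/m^3


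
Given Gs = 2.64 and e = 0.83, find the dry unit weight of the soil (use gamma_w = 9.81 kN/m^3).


Using gamma_d = Gs * gamma_w / (1 + e)
gamma_d = 2.64 * 9.81 / (1 + 0.83)
gamma_d = 2.64 * 9.81 / 1.83
gamma_d = 14.152 kN/m^3


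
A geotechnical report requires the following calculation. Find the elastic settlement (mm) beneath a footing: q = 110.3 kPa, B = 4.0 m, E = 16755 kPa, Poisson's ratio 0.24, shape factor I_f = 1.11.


Using Se = q * B * (1 - nu^2) * I_f / E
1 - nu^2 = 1 - 0.24^2 = 0.9424
Se = 110.3 * 4.0 * 0.9424 * 1.11 / 16755
Se = 0.027545 m
Convert to mm: Se = 0.027545 * 1000 = 27.545 mm


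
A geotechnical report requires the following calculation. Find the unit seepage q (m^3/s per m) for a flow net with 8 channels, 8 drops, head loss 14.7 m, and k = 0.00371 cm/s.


Result: 0.0005454 m^3/s per m

Derivation:
Convert k to m/s for unit consistency with H:
k = 0.00371 cm/s = 0.00371 / 100 m/s = 3.71e-05 m/s
Using q = k * H * Nf / Nd
Nf / Nd = 8 / 8 = 1.0
q = 3.71e-05 * 14.7 * 1.0
q = 0.0005454 m^3/s per m


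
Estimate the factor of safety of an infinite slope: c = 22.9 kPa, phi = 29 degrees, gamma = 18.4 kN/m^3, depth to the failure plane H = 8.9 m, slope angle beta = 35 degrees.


Using Fs = c / (gamma*H*sin(beta)*cos(beta)) + tan(phi)/tan(beta)
Cohesion contribution = 22.9 / (18.4*8.9*sin(35)*cos(35))
Cohesion contribution = 0.297627
Friction contribution = tan(29)/tan(35) = 0.791635
Fs = 0.297627 + 0.791635
Fs = 1.089


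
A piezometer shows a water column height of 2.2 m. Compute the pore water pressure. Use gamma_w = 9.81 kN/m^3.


Using u = gamma_w * h_w
u = 9.81 * 2.2
u = 21.58 kPa


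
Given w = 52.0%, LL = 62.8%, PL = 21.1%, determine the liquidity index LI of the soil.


Result: 0.741

Derivation:
First compute the plasticity index:
PI = LL - PL = 62.8 - 21.1 = 41.7
Then compute the liquidity index:
LI = (w - PL) / PI
LI = (52.0 - 21.1) / 41.7
LI = 0.741


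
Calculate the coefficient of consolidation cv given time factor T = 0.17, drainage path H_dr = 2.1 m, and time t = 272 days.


Using cv = T * H_dr^2 / t
H_dr^2 = 2.1^2 = 4.41
cv = 0.17 * 4.41 / 272
cv = 0.00276 m^2/day


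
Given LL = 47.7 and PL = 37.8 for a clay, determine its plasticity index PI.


Using PI = LL - PL
PI = 47.7 - 37.8
PI = 9.9


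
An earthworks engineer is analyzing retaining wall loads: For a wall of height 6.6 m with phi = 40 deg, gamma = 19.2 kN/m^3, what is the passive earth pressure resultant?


Compute passive earth pressure coefficient:
Kp = tan^2(45 + phi/2) = tan^2(65.0) = 4.59891
Compute passive force:
Pp = 0.5 * Kp * gamma * H^2
Pp = 0.5 * 4.59891 * 19.2 * 6.6^2
Pp = 1923.15 kN/m


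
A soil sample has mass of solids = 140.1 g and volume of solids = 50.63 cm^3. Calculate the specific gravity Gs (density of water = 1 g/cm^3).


Using Gs = m_s / (V_s * rho_w)
Since rho_w = 1 g/cm^3:
Gs = 140.1 / 50.63
Gs = 2.767


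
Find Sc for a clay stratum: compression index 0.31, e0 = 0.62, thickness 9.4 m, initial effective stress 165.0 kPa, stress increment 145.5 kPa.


Using Sc = Cc * H / (1 + e0) * log10((sigma0 + delta_sigma) / sigma0)
Stress ratio = (165.0 + 145.5) / 165.0 = 1.88182
log10(1.88182) = 0.274578
Cc * H / (1 + e0) = 0.31 * 9.4 / (1 + 0.62) = 1.79877
Sc = 1.79877 * 0.274578
Sc = 0.4939 m


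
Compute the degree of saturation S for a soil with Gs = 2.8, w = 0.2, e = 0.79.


Using S = Gs * w / e
S = 2.8 * 0.2 / 0.79
S = 0.7089


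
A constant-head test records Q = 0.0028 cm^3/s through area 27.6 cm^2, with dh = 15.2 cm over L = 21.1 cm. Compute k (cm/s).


Result: 0.000141 cm/s

Derivation:
Compute hydraulic gradient:
i = dh / L = 15.2 / 21.1 = 0.720379
Then apply Darcy's law:
k = Q / (A * i)
k = 0.0028 / (27.6 * 0.720379)
k = 0.0028 / 19.8825
k = 0.000141 cm/s


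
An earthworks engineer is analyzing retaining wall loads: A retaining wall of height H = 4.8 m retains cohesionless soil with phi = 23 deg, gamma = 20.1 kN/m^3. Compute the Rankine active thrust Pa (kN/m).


Compute active earth pressure coefficient:
Ka = tan^2(45 - phi/2) = tan^2(33.5) = 0.438092
Compute active force:
Pa = 0.5 * Ka * gamma * H^2
Pa = 0.5 * 0.438092 * 20.1 * 4.8^2
Pa = 101.44 kN/m


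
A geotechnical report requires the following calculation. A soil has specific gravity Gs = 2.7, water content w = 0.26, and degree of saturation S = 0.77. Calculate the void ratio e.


Using the relation e = Gs * w / S
e = 2.7 * 0.26 / 0.77
e = 0.9117


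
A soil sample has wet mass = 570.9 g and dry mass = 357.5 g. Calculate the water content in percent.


Using w = (m_wet - m_dry) / m_dry * 100
m_wet - m_dry = 570.9 - 357.5 = 213.4 g
w = 213.4 / 357.5 * 100
w = 59.69 %


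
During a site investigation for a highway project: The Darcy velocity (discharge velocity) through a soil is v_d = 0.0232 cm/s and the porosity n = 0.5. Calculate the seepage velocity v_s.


Using v_s = v_d / n
v_s = 0.0232 / 0.5
v_s = 0.0464 cm/s


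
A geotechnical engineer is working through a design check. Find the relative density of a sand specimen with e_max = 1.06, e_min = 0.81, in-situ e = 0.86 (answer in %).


Using Dr = (e_max - e) / (e_max - e_min) * 100
e_max - e = 1.06 - 0.86 = 0.2
e_max - e_min = 1.06 - 0.81 = 0.25
Dr = 0.2 / 0.25 * 100
Dr = 80.0 %


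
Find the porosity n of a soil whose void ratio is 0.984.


Using the relation n = e / (1 + e)
n = 0.984 / (1 + 0.984)
n = 0.984 / 1.984
n = 0.496


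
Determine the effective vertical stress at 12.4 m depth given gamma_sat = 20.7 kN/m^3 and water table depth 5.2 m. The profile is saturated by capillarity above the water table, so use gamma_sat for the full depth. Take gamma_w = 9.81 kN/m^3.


Total stress = gamma_sat * depth
sigma = 20.7 * 12.4 = 256.68 kPa
Pore water pressure u = gamma_w * (depth - d_wt)
u = 9.81 * (12.4 - 5.2) = 70.632 kPa
Effective stress = sigma - u
sigma' = 256.68 - 70.632 = 186.05 kPa


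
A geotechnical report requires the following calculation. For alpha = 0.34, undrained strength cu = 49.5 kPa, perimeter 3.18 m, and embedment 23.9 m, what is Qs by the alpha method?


Using Qs = alpha * cu * perimeter * L
Qs = 0.34 * 49.5 * 3.18 * 23.9
Qs = 1279.11 kN


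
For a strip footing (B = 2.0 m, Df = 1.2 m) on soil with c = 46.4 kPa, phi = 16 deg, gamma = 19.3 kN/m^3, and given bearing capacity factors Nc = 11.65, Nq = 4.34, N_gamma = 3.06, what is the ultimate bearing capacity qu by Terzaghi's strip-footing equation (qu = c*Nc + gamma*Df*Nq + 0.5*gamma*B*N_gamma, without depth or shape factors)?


Result: 700.13 kPa

Derivation:
Compute qu = c*Nc + gamma*Df*Nq + 0.5*gamma*B*N_gamma
Term 1: 46.4 * 11.65 = 540.56
Term 2: 19.3 * 1.2 * 4.34 = 100.5144
Term 3: 0.5 * 19.3 * 2.0 * 3.06 = 59.058
qu = 540.56 + 100.5144 + 59.058
qu = 700.13 kPa


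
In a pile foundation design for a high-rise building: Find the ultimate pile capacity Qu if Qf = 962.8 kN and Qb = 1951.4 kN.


Using Qu = Qf + Qb
Qu = 962.8 + 1951.4
Qu = 2914.2 kN


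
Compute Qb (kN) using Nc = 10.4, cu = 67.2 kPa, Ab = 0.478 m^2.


Result: 334.06 kN

Derivation:
Using Qb = Nc * cu * Ab
Qb = 10.4 * 67.2 * 0.478
Qb = 334.06 kN


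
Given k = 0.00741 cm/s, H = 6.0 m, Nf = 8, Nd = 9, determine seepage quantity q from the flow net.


Result: 0.0003952 m^3/s per m

Derivation:
Convert k to m/s for unit consistency with H:
k = 0.00741 cm/s = 0.00741 / 100 m/s = 7.41e-05 m/s
Using q = k * H * Nf / Nd
Nf / Nd = 8 / 9 = 0.8889
q = 7.41e-05 * 6.0 * 0.8889
q = 0.0003952 m^3/s per m


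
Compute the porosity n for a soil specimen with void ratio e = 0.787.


Using the relation n = e / (1 + e)
n = 0.787 / (1 + 0.787)
n = 0.787 / 1.787
n = 0.4404


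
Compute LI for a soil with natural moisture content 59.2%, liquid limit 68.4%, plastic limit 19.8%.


First compute the plasticity index:
PI = LL - PL = 68.4 - 19.8 = 48.6
Then compute the liquidity index:
LI = (w - PL) / PI
LI = (59.2 - 19.8) / 48.6
LI = 0.811


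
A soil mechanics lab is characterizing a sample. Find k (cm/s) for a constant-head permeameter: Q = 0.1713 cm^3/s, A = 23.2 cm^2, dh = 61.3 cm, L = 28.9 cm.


Compute hydraulic gradient:
i = dh / L = 61.3 / 28.9 = 2.12111
Then apply Darcy's law:
k = Q / (A * i)
k = 0.1713 / (23.2 * 2.12111)
k = 0.1713 / 49.2097
k = 0.003481 cm/s


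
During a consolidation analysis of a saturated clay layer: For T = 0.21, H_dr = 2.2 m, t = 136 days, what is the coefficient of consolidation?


Using cv = T * H_dr^2 / t
H_dr^2 = 2.2^2 = 4.84
cv = 0.21 * 4.84 / 136
cv = 0.00747 m^2/day


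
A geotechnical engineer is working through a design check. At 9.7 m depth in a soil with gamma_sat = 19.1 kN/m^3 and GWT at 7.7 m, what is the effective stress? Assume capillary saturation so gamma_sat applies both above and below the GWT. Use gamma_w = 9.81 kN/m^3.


Total stress = gamma_sat * depth
sigma = 19.1 * 9.7 = 185.27 kPa
Pore water pressure u = gamma_w * (depth - d_wt)
u = 9.81 * (9.7 - 7.7) = 19.62 kPa
Effective stress = sigma - u
sigma' = 185.27 - 19.62 = 165.65 kPa


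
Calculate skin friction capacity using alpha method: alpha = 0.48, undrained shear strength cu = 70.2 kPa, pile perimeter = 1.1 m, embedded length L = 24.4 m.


Result: 904.4 kN

Derivation:
Using Qs = alpha * cu * perimeter * L
Qs = 0.48 * 70.2 * 1.1 * 24.4
Qs = 904.4 kN


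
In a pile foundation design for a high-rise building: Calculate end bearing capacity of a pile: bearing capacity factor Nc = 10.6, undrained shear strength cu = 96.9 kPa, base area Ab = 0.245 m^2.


Using Qb = Nc * cu * Ab
Qb = 10.6 * 96.9 * 0.245
Qb = 251.65 kN


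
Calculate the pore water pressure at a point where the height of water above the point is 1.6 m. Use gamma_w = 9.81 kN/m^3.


Result: 15.7 kPa

Derivation:
Using u = gamma_w * h_w
u = 9.81 * 1.6
u = 15.7 kPa


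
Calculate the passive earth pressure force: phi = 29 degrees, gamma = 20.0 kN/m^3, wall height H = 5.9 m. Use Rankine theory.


Compute passive earth pressure coefficient:
Kp = tan^2(45 + phi/2) = tan^2(59.5) = 2.88206
Compute passive force:
Pp = 0.5 * Kp * gamma * H^2
Pp = 0.5 * 2.88206 * 20.0 * 5.9^2
Pp = 1003.25 kN/m


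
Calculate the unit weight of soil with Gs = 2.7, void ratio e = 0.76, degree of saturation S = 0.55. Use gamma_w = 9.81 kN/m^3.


Using gamma = gamma_w * (Gs + S*e) / (1 + e)
Numerator: Gs + S*e = 2.7 + 0.55*0.76 = 3.118
Denominator: 1 + e = 1 + 0.76 = 1.76
gamma = 9.81 * 3.118 / 1.76
gamma = 17.379 kN/m^3


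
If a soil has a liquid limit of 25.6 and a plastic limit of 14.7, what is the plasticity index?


Using PI = LL - PL
PI = 25.6 - 14.7
PI = 10.9


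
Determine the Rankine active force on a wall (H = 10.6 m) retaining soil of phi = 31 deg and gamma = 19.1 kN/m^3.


Compute active earth pressure coefficient:
Ka = tan^2(45 - phi/2) = tan^2(29.5) = 0.320099
Compute active force:
Pa = 0.5 * Ka * gamma * H^2
Pa = 0.5 * 0.320099 * 19.1 * 10.6^2
Pa = 343.48 kN/m


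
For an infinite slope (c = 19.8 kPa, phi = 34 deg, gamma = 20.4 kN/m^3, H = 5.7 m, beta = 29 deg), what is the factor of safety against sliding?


Using Fs = c / (gamma*H*sin(beta)*cos(beta)) + tan(phi)/tan(beta)
Cohesion contribution = 19.8 / (20.4*5.7*sin(29)*cos(29))
Cohesion contribution = 0.401578
Friction contribution = tan(34)/tan(29) = 1.21685
Fs = 0.401578 + 1.21685
Fs = 1.618


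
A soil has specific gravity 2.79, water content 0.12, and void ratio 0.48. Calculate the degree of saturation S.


Using S = Gs * w / e
S = 2.79 * 0.12 / 0.48
S = 0.6975


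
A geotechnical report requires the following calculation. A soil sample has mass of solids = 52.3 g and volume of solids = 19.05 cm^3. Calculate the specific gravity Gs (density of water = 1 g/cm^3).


Using Gs = m_s / (V_s * rho_w)
Since rho_w = 1 g/cm^3:
Gs = 52.3 / 19.05
Gs = 2.745


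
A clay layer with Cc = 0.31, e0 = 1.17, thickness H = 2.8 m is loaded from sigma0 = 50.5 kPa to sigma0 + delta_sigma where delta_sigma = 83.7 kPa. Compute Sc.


Using Sc = Cc * H / (1 + e0) * log10((sigma0 + delta_sigma) / sigma0)
Stress ratio = (50.5 + 83.7) / 50.5 = 2.65743
log10(2.65743) = 0.424461
Cc * H / (1 + e0) = 0.31 * 2.8 / (1 + 1.17) = 0.4
Sc = 0.4 * 0.424461
Sc = 0.1698 m
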